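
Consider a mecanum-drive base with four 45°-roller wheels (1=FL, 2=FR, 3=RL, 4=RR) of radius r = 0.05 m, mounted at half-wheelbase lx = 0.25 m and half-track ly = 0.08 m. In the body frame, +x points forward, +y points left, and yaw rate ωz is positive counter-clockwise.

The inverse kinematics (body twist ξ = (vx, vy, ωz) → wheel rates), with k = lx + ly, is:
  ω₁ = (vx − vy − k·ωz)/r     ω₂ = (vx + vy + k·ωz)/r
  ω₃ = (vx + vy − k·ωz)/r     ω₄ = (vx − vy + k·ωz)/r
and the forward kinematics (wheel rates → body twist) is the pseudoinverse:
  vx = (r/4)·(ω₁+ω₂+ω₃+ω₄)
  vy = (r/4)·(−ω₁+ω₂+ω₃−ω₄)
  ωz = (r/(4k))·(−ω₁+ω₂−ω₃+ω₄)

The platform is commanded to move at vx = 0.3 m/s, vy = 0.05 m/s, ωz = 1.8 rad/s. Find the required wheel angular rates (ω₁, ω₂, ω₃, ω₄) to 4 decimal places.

(-6.8800, 18.8800, -4.8800, 16.8800)

k = lx + ly = 0.25 + 0.08 = 0.3300;  k·ωz = 0.3300·1.8 = 0.5940
ω₁ (FL) = (vx − vy − k·ωz)/r = -0.3440/0.05 = -6.8800
ω₂ (FR) = (vx + vy + k·ωz)/r = 0.9440/0.05 = 18.8800
ω₃ (RL) = (vx + vy − k·ωz)/r = -0.2440/0.05 = -4.8800
ω₄ (RR) = (vx − vy + k·ωz)/r = 0.8440/0.05 = 16.8800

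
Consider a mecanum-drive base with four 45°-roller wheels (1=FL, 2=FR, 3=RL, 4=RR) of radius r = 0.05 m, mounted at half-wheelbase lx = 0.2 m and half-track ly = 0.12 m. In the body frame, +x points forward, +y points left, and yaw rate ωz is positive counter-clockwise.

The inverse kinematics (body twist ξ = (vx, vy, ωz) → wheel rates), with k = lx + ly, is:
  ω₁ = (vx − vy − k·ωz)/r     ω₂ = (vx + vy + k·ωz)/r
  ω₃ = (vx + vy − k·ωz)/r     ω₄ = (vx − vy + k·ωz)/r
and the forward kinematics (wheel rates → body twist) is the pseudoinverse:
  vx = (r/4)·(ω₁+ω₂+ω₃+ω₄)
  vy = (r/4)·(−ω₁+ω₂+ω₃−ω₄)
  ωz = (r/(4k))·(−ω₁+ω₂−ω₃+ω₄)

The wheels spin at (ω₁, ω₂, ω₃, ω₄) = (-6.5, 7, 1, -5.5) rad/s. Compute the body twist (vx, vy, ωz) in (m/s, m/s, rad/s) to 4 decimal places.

(-0.0500, 0.2500, 0.2734)

k = lx + ly = 0.2 + 0.12 = 0.3200
ω₁+ω₂+ω₃+ω₄ = -4.0000  →  vx = (0.05/4)·-4.0000 = -0.0500
−ω₁+ω₂+ω₃−ω₄ = 20.0000  →  vy = (0.05/4)·20.0000 = 0.2500
−ω₁+ω₂−ω₃+ω₄ = 7.0000  →  ωz = (0.05/1.2800)·7.0000 = 0.2734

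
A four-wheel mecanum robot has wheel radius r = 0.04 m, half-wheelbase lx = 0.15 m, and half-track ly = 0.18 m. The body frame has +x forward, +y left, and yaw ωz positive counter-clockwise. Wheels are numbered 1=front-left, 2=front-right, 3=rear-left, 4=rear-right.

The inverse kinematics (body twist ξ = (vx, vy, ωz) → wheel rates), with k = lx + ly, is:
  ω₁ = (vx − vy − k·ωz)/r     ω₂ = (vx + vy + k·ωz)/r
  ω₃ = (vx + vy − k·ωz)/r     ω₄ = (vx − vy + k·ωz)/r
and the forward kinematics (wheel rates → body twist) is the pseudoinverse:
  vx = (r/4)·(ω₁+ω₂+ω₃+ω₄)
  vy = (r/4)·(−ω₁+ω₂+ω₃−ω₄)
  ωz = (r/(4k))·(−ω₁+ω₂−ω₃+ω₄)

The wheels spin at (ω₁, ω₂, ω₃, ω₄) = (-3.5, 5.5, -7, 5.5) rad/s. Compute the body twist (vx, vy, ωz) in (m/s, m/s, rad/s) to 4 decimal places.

k = lx + ly = 0.15 + 0.18 = 0.3300
ω₁+ω₂+ω₃+ω₄ = 0.5000  →  vx = (0.04/4)·0.5000 = 0.0050
−ω₁+ω₂+ω₃−ω₄ = -3.5000  →  vy = (0.04/4)·-3.5000 = -0.0350
−ω₁+ω₂−ω₃+ω₄ = 21.5000  →  ωz = (0.04/1.3200)·21.5000 = 0.6515

(0.0050, -0.0350, 0.6515)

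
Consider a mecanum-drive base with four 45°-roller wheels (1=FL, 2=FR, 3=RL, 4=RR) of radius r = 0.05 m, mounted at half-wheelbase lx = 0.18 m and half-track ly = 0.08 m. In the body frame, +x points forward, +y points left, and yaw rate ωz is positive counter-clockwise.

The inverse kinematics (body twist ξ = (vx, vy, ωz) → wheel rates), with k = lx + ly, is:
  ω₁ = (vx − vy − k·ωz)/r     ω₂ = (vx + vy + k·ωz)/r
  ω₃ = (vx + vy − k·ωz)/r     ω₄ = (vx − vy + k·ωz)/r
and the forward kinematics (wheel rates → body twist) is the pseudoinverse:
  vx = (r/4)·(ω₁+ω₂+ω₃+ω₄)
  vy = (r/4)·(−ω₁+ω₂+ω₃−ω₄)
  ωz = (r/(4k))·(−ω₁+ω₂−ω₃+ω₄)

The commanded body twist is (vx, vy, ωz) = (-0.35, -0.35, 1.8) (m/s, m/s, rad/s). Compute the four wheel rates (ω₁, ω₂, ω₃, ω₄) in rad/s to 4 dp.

(-9.3600, -4.6400, -23.3600, 9.3600)

k = lx + ly = 0.18 + 0.08 = 0.2600;  k·ωz = 0.2600·1.8 = 0.4680
ω₁ (FL) = (vx − vy − k·ωz)/r = -0.4680/0.05 = -9.3600
ω₂ (FR) = (vx + vy + k·ωz)/r = -0.2320/0.05 = -4.6400
ω₃ (RL) = (vx + vy − k·ωz)/r = -1.1680/0.05 = -23.3600
ω₄ (RR) = (vx − vy + k·ωz)/r = 0.4680/0.05 = 9.3600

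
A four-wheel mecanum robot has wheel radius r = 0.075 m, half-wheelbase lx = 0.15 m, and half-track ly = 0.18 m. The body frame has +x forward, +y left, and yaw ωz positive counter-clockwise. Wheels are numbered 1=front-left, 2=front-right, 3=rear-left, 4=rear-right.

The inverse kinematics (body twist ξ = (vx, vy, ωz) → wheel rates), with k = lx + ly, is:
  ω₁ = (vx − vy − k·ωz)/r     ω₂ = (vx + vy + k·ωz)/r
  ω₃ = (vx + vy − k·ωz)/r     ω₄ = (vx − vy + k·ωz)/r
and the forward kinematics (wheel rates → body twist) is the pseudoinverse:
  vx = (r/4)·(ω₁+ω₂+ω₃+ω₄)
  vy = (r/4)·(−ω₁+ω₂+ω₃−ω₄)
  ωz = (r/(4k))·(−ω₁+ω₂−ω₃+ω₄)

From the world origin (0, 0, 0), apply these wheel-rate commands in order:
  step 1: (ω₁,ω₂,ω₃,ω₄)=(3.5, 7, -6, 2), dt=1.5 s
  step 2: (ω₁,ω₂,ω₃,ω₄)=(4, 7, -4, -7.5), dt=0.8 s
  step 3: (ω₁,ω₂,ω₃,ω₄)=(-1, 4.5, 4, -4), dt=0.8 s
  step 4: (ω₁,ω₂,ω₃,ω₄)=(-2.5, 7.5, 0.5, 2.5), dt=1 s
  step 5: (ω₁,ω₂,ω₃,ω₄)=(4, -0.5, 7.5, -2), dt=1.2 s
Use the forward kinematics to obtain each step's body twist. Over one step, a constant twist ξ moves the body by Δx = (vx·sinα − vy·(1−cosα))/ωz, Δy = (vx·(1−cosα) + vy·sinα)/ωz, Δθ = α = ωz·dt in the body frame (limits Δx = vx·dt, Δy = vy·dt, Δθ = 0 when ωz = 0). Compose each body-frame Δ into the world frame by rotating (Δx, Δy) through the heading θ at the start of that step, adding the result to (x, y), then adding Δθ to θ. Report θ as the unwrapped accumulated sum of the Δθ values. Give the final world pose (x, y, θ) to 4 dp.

(-0.0759, 0.6059, 0.5710)

step 1: ξ=(vx,vy,ωz)=(0.1219, -0.0844, 0.6534), dt=1.5 → body Δ=(0.2121, -0.0246, 0.9801) → world pose (0.2121, -0.0246, 0.9801)
step 2: ξ=(vx,vy,ωz)=(-0.0094, 0.1219, -0.0284), dt=0.8 → body Δ=(-0.0064, 0.0976, -0.0227) → world pose (0.1275, 0.0244, 0.9574)
step 3: ξ=(vx,vy,ωz)=(0.0656, 0.2531, -0.1420), dt=0.8 → body Δ=(0.0639, 0.1991, -0.1136) → world pose (0.0015, 0.1913, 0.8438)
step 4: ξ=(vx,vy,ωz)=(0.1500, 0.1500, 0.6818), dt=1.0 → body Δ=(0.0895, 0.1878, 0.6818) → world pose (-0.0794, 0.3829, 1.5256)
step 5: ξ=(vx,vy,ωz)=(0.1688, 0.0938, -0.7955), dt=1.2 → body Δ=(0.2229, 0.0066, -0.9545) → world pose (-0.0759, 0.6059, 0.5710)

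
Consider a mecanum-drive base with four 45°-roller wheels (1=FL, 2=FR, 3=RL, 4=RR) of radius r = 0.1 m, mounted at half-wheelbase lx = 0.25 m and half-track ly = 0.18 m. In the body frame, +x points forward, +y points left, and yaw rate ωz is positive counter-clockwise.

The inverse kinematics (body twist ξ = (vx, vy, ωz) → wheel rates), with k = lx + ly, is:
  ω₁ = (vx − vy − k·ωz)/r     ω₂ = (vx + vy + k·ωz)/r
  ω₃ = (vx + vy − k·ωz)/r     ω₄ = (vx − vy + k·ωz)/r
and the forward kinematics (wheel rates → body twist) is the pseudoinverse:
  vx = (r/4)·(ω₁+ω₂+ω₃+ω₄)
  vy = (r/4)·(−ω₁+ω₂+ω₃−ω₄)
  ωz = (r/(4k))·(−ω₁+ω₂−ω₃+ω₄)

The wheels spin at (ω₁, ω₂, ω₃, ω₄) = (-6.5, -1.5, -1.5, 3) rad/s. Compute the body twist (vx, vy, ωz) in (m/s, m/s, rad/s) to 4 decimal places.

k = lx + ly = 0.25 + 0.18 = 0.4300
ω₁+ω₂+ω₃+ω₄ = -6.5000  →  vx = (0.1/4)·-6.5000 = -0.1625
−ω₁+ω₂+ω₃−ω₄ = 0.5000  →  vy = (0.1/4)·0.5000 = 0.0125
−ω₁+ω₂−ω₃+ω₄ = 9.5000  →  ωz = (0.1/1.7200)·9.5000 = 0.5523

(-0.1625, 0.0125, 0.5523)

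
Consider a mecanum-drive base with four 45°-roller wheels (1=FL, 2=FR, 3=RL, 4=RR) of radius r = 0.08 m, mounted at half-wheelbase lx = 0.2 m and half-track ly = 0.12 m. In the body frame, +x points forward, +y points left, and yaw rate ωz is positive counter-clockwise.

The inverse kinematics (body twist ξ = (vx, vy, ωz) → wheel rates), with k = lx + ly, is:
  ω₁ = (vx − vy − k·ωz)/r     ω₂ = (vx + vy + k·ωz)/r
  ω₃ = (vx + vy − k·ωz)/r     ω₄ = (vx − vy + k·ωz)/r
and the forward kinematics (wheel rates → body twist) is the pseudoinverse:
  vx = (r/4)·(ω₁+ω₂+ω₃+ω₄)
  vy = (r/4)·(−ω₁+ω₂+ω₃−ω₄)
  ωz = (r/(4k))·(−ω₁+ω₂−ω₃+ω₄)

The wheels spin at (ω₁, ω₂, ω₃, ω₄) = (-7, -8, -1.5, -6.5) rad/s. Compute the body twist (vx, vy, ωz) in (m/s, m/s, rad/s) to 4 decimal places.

k = lx + ly = 0.2 + 0.12 = 0.3200
ω₁+ω₂+ω₃+ω₄ = -23.0000  →  vx = (0.08/4)·-23.0000 = -0.4600
−ω₁+ω₂+ω₃−ω₄ = 4.0000  →  vy = (0.08/4)·4.0000 = 0.0800
−ω₁+ω₂−ω₃+ω₄ = -6.0000  →  ωz = (0.08/1.2800)·-6.0000 = -0.3750

(-0.4600, 0.0800, -0.3750)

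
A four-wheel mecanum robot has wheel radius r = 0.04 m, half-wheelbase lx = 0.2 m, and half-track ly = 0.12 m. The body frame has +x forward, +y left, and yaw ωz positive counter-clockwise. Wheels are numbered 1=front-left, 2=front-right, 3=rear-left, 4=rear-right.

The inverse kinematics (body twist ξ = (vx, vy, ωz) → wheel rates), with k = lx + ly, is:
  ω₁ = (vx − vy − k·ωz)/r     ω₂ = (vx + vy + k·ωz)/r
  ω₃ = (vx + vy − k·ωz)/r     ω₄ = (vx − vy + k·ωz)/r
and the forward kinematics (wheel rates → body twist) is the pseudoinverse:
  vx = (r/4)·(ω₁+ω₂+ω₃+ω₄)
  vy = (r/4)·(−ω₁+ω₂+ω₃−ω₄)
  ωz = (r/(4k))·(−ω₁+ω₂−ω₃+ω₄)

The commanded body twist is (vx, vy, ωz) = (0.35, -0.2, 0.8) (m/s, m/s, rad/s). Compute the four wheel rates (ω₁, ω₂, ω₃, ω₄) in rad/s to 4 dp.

k = lx + ly = 0.2 + 0.12 = 0.3200;  k·ωz = 0.3200·0.8 = 0.2560
ω₁ (FL) = (vx − vy − k·ωz)/r = 0.2940/0.04 = 7.3500
ω₂ (FR) = (vx + vy + k·ωz)/r = 0.4060/0.04 = 10.1500
ω₃ (RL) = (vx + vy − k·ωz)/r = -0.1060/0.04 = -2.6500
ω₄ (RR) = (vx − vy + k·ωz)/r = 0.8060/0.04 = 20.1500

(7.3500, 10.1500, -2.6500, 20.1500)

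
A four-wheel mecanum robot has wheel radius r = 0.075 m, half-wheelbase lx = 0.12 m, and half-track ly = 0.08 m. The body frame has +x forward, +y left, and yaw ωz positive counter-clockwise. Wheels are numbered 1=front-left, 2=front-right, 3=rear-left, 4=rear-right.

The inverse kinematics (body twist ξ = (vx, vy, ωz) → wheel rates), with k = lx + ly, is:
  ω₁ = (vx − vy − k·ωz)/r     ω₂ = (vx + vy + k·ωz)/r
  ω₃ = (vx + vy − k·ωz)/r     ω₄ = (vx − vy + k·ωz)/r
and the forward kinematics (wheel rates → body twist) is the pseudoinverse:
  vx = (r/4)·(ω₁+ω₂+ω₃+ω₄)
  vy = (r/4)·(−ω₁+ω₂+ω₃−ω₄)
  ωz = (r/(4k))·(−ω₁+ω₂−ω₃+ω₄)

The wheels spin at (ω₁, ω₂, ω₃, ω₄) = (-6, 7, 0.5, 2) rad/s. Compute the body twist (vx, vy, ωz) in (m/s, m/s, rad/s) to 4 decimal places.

(0.0656, 0.2156, 1.3594)

k = lx + ly = 0.12 + 0.08 = 0.2000
ω₁+ω₂+ω₃+ω₄ = 3.5000  →  vx = (0.075/4)·3.5000 = 0.0656
−ω₁+ω₂+ω₃−ω₄ = 11.5000  →  vy = (0.075/4)·11.5000 = 0.2156
−ω₁+ω₂−ω₃+ω₄ = 14.5000  →  ωz = (0.075/0.8000)·14.5000 = 1.3594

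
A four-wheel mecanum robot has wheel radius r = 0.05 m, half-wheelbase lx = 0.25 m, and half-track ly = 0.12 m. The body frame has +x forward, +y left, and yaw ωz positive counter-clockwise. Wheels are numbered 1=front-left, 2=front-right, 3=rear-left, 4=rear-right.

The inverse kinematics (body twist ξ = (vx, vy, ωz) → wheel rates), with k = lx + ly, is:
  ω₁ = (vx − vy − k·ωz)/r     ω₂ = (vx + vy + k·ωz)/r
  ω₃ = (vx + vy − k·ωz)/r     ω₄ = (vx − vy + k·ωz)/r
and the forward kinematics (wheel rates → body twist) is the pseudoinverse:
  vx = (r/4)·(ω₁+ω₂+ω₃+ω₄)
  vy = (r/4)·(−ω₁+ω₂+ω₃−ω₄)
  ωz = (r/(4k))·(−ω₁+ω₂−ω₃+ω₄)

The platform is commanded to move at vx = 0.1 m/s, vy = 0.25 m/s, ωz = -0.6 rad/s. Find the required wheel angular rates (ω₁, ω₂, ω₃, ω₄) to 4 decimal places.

k = lx + ly = 0.25 + 0.12 = 0.3700;  k·ωz = 0.3700·-0.6 = -0.2220
ω₁ (FL) = (vx − vy − k·ωz)/r = 0.0720/0.05 = 1.4400
ω₂ (FR) = (vx + vy + k·ωz)/r = 0.1280/0.05 = 2.5600
ω₃ (RL) = (vx + vy − k·ωz)/r = 0.5720/0.05 = 11.4400
ω₄ (RR) = (vx − vy + k·ωz)/r = -0.3720/0.05 = -7.4400

(1.4400, 2.5600, 11.4400, -7.4400)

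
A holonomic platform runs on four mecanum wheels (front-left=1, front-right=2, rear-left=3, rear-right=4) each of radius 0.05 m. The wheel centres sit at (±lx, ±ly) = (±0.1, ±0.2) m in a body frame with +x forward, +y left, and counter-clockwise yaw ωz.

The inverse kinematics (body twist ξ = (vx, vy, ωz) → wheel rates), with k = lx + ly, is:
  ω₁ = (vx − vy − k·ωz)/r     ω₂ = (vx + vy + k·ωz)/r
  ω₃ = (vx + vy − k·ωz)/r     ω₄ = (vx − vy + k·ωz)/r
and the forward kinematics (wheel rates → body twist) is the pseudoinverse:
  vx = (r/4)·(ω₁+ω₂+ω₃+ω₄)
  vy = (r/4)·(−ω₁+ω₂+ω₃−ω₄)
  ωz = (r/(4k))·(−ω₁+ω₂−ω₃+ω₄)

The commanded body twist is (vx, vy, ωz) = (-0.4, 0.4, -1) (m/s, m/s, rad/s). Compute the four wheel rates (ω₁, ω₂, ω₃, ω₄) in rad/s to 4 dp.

(-10.0000, -6.0000, 6.0000, -22.0000)

k = lx + ly = 0.1 + 0.2 = 0.3000;  k·ωz = 0.3000·-1 = -0.3000
ω₁ (FL) = (vx − vy − k·ωz)/r = -0.5000/0.05 = -10.0000
ω₂ (FR) = (vx + vy + k·ωz)/r = -0.3000/0.05 = -6.0000
ω₃ (RL) = (vx + vy − k·ωz)/r = 0.3000/0.05 = 6.0000
ω₄ (RR) = (vx − vy + k·ωz)/r = -1.1000/0.05 = -22.0000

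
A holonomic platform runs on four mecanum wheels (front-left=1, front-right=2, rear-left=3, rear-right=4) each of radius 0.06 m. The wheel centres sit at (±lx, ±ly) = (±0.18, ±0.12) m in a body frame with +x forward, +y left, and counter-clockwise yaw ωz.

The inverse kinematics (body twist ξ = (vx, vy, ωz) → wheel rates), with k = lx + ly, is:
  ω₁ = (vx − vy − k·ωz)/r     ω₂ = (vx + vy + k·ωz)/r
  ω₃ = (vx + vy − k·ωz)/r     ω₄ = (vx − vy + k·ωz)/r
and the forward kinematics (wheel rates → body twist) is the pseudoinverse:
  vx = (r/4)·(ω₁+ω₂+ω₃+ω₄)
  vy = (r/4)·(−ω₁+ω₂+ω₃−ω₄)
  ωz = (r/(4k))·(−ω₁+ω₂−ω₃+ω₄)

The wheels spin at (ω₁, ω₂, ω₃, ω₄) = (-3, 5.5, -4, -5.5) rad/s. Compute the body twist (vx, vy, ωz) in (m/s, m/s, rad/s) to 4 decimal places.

k = lx + ly = 0.18 + 0.12 = 0.3000
ω₁+ω₂+ω₃+ω₄ = -7.0000  →  vx = (0.06/4)·-7.0000 = -0.1050
−ω₁+ω₂+ω₃−ω₄ = 10.0000  →  vy = (0.06/4)·10.0000 = 0.1500
−ω₁+ω₂−ω₃+ω₄ = 7.0000  →  ωz = (0.06/1.2000)·7.0000 = 0.3500

(-0.1050, 0.1500, 0.3500)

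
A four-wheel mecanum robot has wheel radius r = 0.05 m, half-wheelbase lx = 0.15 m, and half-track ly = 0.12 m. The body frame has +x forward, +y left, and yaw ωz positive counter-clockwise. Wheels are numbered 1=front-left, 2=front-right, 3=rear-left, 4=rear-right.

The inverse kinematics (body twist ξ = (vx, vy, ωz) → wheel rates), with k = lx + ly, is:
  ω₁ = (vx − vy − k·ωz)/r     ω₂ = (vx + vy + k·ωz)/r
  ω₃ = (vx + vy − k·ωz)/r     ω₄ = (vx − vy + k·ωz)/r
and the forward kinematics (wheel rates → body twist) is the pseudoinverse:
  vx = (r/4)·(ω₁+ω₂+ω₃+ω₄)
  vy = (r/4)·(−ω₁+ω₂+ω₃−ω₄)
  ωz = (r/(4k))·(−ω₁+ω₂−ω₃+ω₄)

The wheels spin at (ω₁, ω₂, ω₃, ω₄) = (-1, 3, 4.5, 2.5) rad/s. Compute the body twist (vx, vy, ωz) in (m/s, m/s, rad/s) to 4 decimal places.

k = lx + ly = 0.15 + 0.12 = 0.2700
ω₁+ω₂+ω₃+ω₄ = 9.0000  →  vx = (0.05/4)·9.0000 = 0.1125
−ω₁+ω₂+ω₃−ω₄ = 6.0000  →  vy = (0.05/4)·6.0000 = 0.0750
−ω₁+ω₂−ω₃+ω₄ = 2.0000  →  ωz = (0.05/1.0800)·2.0000 = 0.0926

(0.1125, 0.0750, 0.0926)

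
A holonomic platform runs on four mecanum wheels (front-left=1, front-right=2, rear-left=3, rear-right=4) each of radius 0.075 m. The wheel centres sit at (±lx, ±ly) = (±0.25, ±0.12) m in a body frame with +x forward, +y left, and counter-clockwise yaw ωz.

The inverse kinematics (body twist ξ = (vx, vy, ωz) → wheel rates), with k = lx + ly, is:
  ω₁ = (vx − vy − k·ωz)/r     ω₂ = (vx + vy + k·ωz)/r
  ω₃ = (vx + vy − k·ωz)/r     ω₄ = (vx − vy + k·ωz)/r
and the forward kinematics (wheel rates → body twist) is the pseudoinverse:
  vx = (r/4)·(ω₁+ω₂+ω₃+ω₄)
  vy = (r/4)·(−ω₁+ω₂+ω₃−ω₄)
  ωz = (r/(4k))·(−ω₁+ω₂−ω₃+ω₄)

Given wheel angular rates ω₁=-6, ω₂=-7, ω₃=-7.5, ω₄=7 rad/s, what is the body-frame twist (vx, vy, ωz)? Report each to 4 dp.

k = lx + ly = 0.25 + 0.12 = 0.3700
ω₁+ω₂+ω₃+ω₄ = -13.5000  →  vx = (0.075/4)·-13.5000 = -0.2531
−ω₁+ω₂+ω₃−ω₄ = -15.5000  →  vy = (0.075/4)·-15.5000 = -0.2906
−ω₁+ω₂−ω₃+ω₄ = 13.5000  →  ωz = (0.075/1.4800)·13.5000 = 0.6841

(-0.2531, -0.2906, 0.6841)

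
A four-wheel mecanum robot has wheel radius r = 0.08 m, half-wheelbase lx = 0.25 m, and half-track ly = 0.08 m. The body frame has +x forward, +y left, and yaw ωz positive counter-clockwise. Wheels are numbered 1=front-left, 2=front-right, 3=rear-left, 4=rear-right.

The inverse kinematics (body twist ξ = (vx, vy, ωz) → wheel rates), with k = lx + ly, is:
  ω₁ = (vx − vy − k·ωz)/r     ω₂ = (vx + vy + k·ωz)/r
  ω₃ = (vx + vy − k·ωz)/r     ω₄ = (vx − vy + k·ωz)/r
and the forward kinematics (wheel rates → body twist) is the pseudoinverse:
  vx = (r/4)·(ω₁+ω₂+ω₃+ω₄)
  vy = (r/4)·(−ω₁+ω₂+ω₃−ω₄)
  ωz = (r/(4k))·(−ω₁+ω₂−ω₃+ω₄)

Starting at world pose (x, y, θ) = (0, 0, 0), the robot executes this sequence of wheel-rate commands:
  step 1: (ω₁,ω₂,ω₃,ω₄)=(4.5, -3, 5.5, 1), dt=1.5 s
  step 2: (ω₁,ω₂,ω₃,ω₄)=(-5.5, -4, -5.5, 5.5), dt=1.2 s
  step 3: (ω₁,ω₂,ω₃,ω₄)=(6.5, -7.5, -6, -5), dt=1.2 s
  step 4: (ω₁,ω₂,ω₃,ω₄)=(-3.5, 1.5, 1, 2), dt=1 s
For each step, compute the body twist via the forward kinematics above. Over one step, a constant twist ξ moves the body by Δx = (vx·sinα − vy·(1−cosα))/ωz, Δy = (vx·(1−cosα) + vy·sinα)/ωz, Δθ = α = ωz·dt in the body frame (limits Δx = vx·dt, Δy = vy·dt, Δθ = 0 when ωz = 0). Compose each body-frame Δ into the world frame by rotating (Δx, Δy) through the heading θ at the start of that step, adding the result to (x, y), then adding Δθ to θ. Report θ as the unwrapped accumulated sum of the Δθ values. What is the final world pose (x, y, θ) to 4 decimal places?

(-0.5123, -0.3136, -0.7636)

step 1: ξ=(vx,vy,ωz)=(0.1600, -0.0600, -0.7273), dt=1.5 → body Δ=(0.1507, -0.1916, -1.0909) → world pose (0.1507, -0.1916, -1.0909)
step 2: ξ=(vx,vy,ωz)=(-0.1900, -0.1900, 0.7576), dt=1.2 → body Δ=(-0.1012, -0.2946, 0.9091) → world pose (-0.1573, -0.2379, -0.1818)
step 3: ξ=(vx,vy,ωz)=(-0.2400, -0.3000, -0.7879), dt=1.2 → body Δ=(-0.4048, -0.1824, -0.9455) → world pose (-0.5884, -0.3441, -1.1273)
step 4: ξ=(vx,vy,ωz)=(0.0200, 0.0800, 0.3636), dt=1.0 → body Δ=(0.0052, 0.0818, 0.3636) → world pose (-0.5123, -0.3136, -0.7636)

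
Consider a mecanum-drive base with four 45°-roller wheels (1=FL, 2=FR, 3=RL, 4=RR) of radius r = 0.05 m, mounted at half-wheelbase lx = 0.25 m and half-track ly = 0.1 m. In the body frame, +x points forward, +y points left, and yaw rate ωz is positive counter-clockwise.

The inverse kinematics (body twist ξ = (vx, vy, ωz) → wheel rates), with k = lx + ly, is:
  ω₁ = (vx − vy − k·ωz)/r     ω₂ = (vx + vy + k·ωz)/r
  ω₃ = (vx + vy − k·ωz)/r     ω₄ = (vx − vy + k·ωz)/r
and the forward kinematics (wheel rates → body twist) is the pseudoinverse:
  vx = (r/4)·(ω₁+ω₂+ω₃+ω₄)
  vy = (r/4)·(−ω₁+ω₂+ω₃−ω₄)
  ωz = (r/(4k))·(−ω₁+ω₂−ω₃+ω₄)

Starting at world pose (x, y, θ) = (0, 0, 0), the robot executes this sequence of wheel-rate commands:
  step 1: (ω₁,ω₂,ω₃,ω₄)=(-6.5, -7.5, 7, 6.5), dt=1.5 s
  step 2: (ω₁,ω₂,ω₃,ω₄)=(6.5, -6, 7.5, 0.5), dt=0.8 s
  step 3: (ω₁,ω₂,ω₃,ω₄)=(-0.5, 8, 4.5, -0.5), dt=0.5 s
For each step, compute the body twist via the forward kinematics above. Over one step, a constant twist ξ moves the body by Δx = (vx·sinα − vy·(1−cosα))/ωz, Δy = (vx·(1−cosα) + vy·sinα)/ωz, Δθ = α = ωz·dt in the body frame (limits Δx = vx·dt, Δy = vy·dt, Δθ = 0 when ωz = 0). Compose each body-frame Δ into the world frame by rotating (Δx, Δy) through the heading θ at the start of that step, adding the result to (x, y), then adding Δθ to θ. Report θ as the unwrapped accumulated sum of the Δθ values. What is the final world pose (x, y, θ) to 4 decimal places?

step 1: ξ=(vx,vy,ωz)=(-0.0062, -0.0062, -0.0536), dt=1.5 → body Δ=(-0.0097, -0.0090, -0.0804) → world pose (-0.0097, -0.0090, -0.0804)
step 2: ξ=(vx,vy,ωz)=(0.1062, -0.0688, -0.6964), dt=0.8 → body Δ=(0.0657, -0.0753, -0.5571) → world pose (0.0497, -0.0893, -0.6375)
step 3: ξ=(vx,vy,ωz)=(0.1438, 0.1688, 0.1250), dt=0.5 → body Δ=(0.0692, 0.0866, 0.0625) → world pose (0.1569, -0.0609, -0.5750)

(0.1569, -0.0609, -0.5750)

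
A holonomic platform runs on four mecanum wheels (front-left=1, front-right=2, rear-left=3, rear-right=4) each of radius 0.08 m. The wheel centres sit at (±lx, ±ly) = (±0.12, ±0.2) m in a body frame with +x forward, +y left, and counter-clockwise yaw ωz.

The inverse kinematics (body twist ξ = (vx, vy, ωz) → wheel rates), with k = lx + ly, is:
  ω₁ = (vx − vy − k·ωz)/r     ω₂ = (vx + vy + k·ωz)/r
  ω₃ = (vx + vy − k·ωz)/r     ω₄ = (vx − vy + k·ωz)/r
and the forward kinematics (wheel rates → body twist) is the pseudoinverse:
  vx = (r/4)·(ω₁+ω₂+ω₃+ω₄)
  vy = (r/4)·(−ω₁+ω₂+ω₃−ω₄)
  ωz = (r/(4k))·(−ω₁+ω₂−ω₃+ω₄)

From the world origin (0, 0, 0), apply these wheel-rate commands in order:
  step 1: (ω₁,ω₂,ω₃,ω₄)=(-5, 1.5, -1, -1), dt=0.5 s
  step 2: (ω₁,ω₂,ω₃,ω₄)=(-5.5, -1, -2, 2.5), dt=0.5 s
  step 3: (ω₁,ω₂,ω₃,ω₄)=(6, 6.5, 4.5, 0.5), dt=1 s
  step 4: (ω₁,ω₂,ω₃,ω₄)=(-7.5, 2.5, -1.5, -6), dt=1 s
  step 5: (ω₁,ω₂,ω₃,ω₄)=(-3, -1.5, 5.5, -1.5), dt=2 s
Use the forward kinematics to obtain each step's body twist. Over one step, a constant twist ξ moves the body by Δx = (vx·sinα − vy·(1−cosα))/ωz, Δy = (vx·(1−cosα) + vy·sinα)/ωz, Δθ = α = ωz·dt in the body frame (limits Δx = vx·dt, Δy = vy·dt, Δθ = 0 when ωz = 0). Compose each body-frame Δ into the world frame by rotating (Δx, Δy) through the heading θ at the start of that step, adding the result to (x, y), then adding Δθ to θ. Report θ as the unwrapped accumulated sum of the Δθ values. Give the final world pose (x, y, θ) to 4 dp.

step 1: ξ=(vx,vy,ωz)=(-0.1100, 0.1300, 0.4062), dt=0.5 → body Δ=(-0.0612, 0.0590, 0.2031) → world pose (-0.0612, 0.0590, 0.2031)
step 2: ξ=(vx,vy,ωz)=(-0.1200, 0.0000, 0.5625), dt=0.5 → body Δ=(-0.0592, -0.0084, 0.2812) → world pose (-0.1175, 0.0388, 0.4844)
step 3: ξ=(vx,vy,ωz)=(0.3500, 0.0900, -0.2188), dt=1.0 → body Δ=(0.3570, 0.0512, -0.2188) → world pose (0.1746, 0.2504, 0.2656)
step 4: ξ=(vx,vy,ωz)=(-0.2500, 0.2900, 0.3438), dt=1.0 → body Δ=(-0.2945, 0.2418, 0.3438) → world pose (-0.1730, 0.4063, 0.6094)
step 5: ξ=(vx,vy,ωz)=(-0.0100, 0.1700, -0.3438), dt=2.0 → body Δ=(0.0939, 0.3205, -0.6875) → world pose (-0.2794, 0.7229, -0.0781)

(-0.2794, 0.7229, -0.0781)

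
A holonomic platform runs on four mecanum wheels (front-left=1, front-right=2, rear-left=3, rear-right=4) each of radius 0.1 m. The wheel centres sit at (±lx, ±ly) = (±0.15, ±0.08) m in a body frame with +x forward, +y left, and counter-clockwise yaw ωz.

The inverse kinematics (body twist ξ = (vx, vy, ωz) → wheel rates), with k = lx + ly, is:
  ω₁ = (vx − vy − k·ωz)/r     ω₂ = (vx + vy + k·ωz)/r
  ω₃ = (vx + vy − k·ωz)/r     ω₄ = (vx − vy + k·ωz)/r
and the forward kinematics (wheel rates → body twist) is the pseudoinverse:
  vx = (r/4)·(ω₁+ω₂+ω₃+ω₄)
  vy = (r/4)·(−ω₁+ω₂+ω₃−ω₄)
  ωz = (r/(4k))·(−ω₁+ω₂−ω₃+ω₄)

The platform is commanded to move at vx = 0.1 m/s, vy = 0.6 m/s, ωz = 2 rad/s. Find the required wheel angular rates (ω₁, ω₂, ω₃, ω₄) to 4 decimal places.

k = lx + ly = 0.15 + 0.08 = 0.2300;  k·ωz = 0.2300·2 = 0.4600
ω₁ (FL) = (vx − vy − k·ωz)/r = -0.9600/0.1 = -9.6000
ω₂ (FR) = (vx + vy + k·ωz)/r = 1.1600/0.1 = 11.6000
ω₃ (RL) = (vx + vy − k·ωz)/r = 0.2400/0.1 = 2.4000
ω₄ (RR) = (vx − vy + k·ωz)/r = -0.0400/0.1 = -0.4000

(-9.6000, 11.6000, 2.4000, -0.4000)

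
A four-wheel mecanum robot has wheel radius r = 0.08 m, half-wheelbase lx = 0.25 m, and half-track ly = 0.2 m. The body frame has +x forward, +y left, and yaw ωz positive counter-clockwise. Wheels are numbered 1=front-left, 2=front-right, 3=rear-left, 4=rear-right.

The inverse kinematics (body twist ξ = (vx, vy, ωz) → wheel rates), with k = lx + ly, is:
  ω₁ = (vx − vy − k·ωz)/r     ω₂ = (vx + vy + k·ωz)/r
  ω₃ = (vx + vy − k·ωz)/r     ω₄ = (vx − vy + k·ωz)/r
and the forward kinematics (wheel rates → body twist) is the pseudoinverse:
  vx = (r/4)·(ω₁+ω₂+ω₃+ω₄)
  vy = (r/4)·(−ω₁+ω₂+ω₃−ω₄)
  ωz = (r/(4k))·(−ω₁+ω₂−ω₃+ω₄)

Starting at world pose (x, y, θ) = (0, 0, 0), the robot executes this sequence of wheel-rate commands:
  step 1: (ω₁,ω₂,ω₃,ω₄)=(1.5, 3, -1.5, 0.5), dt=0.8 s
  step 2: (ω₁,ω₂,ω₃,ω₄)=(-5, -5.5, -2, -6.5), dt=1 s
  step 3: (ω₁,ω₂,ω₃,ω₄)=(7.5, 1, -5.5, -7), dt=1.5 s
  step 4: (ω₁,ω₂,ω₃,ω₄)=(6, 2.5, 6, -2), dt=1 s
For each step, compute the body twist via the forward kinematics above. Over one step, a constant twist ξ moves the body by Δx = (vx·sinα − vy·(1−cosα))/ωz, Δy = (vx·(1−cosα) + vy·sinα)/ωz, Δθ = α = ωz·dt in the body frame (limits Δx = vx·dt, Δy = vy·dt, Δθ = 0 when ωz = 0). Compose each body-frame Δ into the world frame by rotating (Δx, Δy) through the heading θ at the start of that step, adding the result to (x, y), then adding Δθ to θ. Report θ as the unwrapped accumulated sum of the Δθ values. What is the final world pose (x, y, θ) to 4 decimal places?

(-0.2622, -0.1613, -1.1422)

step 1: ξ=(vx,vy,ωz)=(0.0700, -0.0100, 0.1556), dt=0.8 → body Δ=(0.0564, -0.0045, 0.1244) → world pose (0.0564, -0.0045, 0.1244)
step 2: ξ=(vx,vy,ωz)=(-0.3800, 0.0800, -0.2222), dt=1.0 → body Δ=(-0.3680, 0.1214, -0.2222) → world pose (-0.3239, 0.0703, -0.0978)
step 3: ξ=(vx,vy,ωz)=(-0.0800, -0.1000, -0.3556), dt=1.5 → body Δ=(-0.1535, -0.1117, -0.5333) → world pose (-0.4875, -0.0260, -0.6311)
step 4: ξ=(vx,vy,ωz)=(0.2500, 0.0900, -0.5111), dt=1.0 → body Δ=(0.2618, 0.0236, -0.5111) → world pose (-0.2622, -0.1613, -1.1422)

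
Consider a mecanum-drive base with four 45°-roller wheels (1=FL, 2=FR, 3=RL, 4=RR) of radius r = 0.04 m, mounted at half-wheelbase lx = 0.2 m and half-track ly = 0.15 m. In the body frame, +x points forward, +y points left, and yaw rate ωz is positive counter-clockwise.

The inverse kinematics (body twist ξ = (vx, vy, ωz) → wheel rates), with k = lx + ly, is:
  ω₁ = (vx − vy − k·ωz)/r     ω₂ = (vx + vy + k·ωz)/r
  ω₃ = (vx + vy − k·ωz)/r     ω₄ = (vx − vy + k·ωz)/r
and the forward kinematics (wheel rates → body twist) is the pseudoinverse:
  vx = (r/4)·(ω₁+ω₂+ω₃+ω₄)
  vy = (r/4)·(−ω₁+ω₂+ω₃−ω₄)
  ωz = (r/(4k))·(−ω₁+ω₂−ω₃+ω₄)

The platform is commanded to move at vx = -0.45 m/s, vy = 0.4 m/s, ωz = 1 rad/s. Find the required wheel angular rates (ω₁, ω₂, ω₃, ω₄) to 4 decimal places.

k = lx + ly = 0.2 + 0.15 = 0.3500;  k·ωz = 0.3500·1 = 0.3500
ω₁ (FL) = (vx − vy − k·ωz)/r = -1.2000/0.04 = -30.0000
ω₂ (FR) = (vx + vy + k·ωz)/r = 0.3000/0.04 = 7.5000
ω₃ (RL) = (vx + vy − k·ωz)/r = -0.4000/0.04 = -10.0000
ω₄ (RR) = (vx − vy + k·ωz)/r = -0.5000/0.04 = -12.5000

(-30.0000, 7.5000, -10.0000, -12.5000)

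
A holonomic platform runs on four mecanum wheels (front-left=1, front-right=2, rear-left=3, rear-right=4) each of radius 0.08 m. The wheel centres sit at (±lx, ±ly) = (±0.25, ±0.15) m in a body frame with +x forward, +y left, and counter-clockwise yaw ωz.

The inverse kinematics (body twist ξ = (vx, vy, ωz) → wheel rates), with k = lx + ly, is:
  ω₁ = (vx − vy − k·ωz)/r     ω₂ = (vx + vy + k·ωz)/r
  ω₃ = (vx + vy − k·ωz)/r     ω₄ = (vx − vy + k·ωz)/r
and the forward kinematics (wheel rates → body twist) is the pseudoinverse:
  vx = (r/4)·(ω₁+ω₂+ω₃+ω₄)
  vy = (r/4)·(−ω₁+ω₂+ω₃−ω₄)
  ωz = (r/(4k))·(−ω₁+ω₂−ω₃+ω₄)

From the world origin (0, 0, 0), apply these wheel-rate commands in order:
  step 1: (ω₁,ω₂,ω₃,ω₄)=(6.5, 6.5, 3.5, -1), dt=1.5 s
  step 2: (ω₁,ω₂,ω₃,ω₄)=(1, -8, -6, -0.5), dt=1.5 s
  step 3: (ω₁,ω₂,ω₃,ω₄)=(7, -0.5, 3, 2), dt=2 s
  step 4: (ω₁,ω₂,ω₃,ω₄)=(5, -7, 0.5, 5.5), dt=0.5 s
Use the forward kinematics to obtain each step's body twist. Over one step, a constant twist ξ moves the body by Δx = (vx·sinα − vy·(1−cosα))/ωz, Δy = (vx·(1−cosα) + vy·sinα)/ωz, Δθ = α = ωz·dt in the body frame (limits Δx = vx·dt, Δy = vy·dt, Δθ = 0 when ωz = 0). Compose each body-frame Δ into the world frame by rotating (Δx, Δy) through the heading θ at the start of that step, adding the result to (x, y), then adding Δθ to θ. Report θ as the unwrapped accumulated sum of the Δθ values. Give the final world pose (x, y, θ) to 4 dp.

step 1: ξ=(vx,vy,ωz)=(0.3100, 0.0900, -0.2250), dt=1.5 → body Δ=(0.4788, 0.0547, -0.3375) → world pose (0.4788, 0.0547, -0.3375)
step 2: ξ=(vx,vy,ωz)=(-0.2700, -0.2900, -0.1750), dt=1.5 → body Δ=(-0.4571, -0.3772, -0.2625) → world pose (-0.0774, -0.1498, -0.6000)
step 3: ξ=(vx,vy,ωz)=(0.2300, -0.1300, -0.4250), dt=2.0 → body Δ=(0.3026, -0.4138, -0.8500) → world pose (-0.0614, -0.6622, -1.4500)
step 4: ξ=(vx,vy,ωz)=(0.0800, -0.3400, -0.3500), dt=0.5 → body Δ=(0.0250, -0.1726, -0.1750) → world pose (-0.2297, -0.7078, -1.6250)

(-0.2297, -0.7078, -1.6250)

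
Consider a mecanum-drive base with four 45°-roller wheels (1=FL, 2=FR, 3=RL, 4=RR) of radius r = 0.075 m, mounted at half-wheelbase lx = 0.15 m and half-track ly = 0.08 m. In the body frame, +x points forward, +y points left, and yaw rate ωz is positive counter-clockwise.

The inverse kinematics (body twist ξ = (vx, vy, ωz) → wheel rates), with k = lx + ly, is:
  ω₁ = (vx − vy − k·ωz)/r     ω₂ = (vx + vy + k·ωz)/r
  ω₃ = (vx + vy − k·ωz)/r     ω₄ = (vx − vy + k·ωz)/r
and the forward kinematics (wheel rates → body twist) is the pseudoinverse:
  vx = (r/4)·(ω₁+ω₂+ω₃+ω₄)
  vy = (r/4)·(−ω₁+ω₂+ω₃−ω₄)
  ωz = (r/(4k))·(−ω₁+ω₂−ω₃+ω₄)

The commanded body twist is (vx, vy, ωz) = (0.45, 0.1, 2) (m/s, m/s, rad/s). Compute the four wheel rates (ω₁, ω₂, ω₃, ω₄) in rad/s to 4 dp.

k = lx + ly = 0.15 + 0.08 = 0.2300;  k·ωz = 0.2300·2 = 0.4600
ω₁ (FL) = (vx − vy − k·ωz)/r = -0.1100/0.075 = -1.4667
ω₂ (FR) = (vx + vy + k·ωz)/r = 1.0100/0.075 = 13.4667
ω₃ (RL) = (vx + vy − k·ωz)/r = 0.0900/0.075 = 1.2000
ω₄ (RR) = (vx − vy + k·ωz)/r = 0.8100/0.075 = 10.8000

(-1.4667, 13.4667, 1.2000, 10.8000)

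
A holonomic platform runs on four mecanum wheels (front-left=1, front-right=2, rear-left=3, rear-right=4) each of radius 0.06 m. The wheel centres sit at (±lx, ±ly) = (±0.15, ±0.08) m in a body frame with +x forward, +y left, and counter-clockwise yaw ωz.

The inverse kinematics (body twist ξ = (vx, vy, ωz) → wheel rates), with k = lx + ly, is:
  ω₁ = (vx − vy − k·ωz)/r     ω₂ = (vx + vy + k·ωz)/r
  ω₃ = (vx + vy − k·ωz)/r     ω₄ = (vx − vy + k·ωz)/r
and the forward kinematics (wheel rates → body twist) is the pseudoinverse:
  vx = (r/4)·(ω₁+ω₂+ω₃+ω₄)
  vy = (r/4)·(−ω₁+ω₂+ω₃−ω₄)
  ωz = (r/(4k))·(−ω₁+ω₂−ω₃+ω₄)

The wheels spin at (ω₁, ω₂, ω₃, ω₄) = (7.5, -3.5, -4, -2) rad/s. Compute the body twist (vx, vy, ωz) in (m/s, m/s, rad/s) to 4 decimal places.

(-0.0300, -0.1950, -0.5870)

k = lx + ly = 0.15 + 0.08 = 0.2300
ω₁+ω₂+ω₃+ω₄ = -2.0000  →  vx = (0.06/4)·-2.0000 = -0.0300
−ω₁+ω₂+ω₃−ω₄ = -13.0000  →  vy = (0.06/4)·-13.0000 = -0.1950
−ω₁+ω₂−ω₃+ω₄ = -9.0000  →  ωz = (0.06/0.9200)·-9.0000 = -0.5870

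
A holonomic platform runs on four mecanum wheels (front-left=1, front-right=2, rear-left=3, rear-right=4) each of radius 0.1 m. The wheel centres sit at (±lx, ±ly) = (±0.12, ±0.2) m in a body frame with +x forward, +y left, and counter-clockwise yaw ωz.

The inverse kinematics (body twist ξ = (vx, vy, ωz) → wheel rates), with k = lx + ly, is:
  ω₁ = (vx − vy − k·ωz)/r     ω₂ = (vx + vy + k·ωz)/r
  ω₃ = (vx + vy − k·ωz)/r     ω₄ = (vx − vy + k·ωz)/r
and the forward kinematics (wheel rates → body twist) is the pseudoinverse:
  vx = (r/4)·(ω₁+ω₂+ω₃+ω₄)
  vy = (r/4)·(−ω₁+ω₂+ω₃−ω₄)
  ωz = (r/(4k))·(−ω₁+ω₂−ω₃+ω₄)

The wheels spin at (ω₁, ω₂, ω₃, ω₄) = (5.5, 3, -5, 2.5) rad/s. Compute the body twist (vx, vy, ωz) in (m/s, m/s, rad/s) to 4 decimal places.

(0.1500, -0.2500, 0.3906)

k = lx + ly = 0.12 + 0.2 = 0.3200
ω₁+ω₂+ω₃+ω₄ = 6.0000  →  vx = (0.1/4)·6.0000 = 0.1500
−ω₁+ω₂+ω₃−ω₄ = -10.0000  →  vy = (0.1/4)·-10.0000 = -0.2500
−ω₁+ω₂−ω₃+ω₄ = 5.0000  →  ωz = (0.1/1.2800)·5.0000 = 0.3906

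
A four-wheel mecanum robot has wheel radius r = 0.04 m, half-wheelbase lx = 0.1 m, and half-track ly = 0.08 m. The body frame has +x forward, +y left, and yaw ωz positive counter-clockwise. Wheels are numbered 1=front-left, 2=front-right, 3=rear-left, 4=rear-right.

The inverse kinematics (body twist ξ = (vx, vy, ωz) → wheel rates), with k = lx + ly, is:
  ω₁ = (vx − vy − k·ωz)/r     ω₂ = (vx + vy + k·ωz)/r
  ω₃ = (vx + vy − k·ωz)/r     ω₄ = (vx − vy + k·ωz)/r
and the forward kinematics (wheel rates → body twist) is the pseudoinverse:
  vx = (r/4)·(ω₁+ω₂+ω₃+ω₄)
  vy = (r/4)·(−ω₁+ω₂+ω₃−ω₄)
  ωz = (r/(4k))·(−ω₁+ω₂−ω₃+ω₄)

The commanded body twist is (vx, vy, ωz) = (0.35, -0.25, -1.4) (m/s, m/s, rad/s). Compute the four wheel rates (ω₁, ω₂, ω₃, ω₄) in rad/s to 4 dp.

(21.3000, -3.8000, 8.8000, 8.7000)

k = lx + ly = 0.1 + 0.08 = 0.1800;  k·ωz = 0.1800·-1.4 = -0.2520
ω₁ (FL) = (vx − vy − k·ωz)/r = 0.8520/0.04 = 21.3000
ω₂ (FR) = (vx + vy + k·ωz)/r = -0.1520/0.04 = -3.8000
ω₃ (RL) = (vx + vy − k·ωz)/r = 0.3520/0.04 = 8.8000
ω₄ (RR) = (vx − vy + k·ωz)/r = 0.3480/0.04 = 8.7000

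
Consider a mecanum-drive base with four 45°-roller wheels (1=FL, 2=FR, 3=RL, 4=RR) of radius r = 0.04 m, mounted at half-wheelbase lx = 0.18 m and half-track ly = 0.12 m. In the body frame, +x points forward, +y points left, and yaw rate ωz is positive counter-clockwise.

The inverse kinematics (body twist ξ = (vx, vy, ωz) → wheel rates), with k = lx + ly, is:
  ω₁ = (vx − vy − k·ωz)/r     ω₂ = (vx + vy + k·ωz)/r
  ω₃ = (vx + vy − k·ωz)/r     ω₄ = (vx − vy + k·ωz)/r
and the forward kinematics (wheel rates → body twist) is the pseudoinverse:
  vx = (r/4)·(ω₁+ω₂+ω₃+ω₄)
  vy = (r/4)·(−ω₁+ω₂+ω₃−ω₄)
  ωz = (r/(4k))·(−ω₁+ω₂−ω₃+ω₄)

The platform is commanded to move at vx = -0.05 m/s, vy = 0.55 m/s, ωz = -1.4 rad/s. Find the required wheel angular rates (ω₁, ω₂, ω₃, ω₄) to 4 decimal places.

(-4.5000, 2.0000, 23.0000, -25.5000)

k = lx + ly = 0.18 + 0.12 = 0.3000;  k·ωz = 0.3000·-1.4 = -0.4200
ω₁ (FL) = (vx − vy − k·ωz)/r = -0.1800/0.04 = -4.5000
ω₂ (FR) = (vx + vy + k·ωz)/r = 0.0800/0.04 = 2.0000
ω₃ (RL) = (vx + vy − k·ωz)/r = 0.9200/0.04 = 23.0000
ω₄ (RR) = (vx − vy + k·ωz)/r = -1.0200/0.04 = -25.5000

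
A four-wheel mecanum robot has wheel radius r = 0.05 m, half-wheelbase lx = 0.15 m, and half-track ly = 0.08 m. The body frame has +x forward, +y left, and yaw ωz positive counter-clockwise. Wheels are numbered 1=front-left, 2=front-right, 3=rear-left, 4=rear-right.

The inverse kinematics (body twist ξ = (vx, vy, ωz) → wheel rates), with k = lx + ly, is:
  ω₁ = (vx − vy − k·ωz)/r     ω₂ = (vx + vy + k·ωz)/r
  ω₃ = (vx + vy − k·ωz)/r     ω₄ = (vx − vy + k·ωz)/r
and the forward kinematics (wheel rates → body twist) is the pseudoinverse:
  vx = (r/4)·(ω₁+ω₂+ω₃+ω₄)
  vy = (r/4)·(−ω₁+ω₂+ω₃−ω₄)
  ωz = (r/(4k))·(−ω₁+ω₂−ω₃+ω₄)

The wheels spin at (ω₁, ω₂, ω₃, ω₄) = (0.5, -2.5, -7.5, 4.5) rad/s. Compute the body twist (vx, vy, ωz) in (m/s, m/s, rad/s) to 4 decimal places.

(-0.0625, -0.1875, 0.4891)

k = lx + ly = 0.15 + 0.08 = 0.2300
ω₁+ω₂+ω₃+ω₄ = -5.0000  →  vx = (0.05/4)·-5.0000 = -0.0625
−ω₁+ω₂+ω₃−ω₄ = -15.0000  →  vy = (0.05/4)·-15.0000 = -0.1875
−ω₁+ω₂−ω₃+ω₄ = 9.0000  →  ωz = (0.05/0.9200)·9.0000 = 0.4891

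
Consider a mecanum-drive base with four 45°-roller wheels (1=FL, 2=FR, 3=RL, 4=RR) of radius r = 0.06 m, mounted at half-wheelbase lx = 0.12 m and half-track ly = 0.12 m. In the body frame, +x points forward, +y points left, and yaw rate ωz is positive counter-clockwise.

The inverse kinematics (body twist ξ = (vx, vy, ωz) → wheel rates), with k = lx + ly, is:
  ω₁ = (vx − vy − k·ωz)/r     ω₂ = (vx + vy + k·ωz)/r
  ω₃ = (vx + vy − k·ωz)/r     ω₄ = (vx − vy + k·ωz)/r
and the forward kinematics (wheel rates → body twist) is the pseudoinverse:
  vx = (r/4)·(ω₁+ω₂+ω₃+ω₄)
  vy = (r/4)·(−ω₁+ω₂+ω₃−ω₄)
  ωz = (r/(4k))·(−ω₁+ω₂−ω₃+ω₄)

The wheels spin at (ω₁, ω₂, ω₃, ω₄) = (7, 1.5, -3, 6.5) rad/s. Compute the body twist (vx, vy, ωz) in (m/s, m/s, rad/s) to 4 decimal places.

(0.1800, -0.2250, 0.2500)

k = lx + ly = 0.12 + 0.12 = 0.2400
ω₁+ω₂+ω₃+ω₄ = 12.0000  →  vx = (0.06/4)·12.0000 = 0.1800
−ω₁+ω₂+ω₃−ω₄ = -15.0000  →  vy = (0.06/4)·-15.0000 = -0.2250
−ω₁+ω₂−ω₃+ω₄ = 4.0000  →  ωz = (0.06/0.9600)·4.0000 = 0.2500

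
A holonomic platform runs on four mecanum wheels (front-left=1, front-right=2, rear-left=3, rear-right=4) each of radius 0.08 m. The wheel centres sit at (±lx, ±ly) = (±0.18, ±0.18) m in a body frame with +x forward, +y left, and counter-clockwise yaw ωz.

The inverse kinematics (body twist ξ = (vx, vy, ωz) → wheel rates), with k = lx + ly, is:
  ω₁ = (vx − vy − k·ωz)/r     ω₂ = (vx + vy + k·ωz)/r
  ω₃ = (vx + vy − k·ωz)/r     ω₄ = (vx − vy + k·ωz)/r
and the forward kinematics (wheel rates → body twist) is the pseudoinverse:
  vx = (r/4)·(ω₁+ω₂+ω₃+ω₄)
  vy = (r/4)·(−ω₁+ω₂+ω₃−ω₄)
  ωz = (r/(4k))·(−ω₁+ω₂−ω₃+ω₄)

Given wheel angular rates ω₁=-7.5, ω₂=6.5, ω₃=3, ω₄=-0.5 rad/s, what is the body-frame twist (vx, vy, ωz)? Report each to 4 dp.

(0.0300, 0.3500, 0.5833)

k = lx + ly = 0.18 + 0.18 = 0.3600
ω₁+ω₂+ω₃+ω₄ = 1.5000  →  vx = (0.08/4)·1.5000 = 0.0300
−ω₁+ω₂+ω₃−ω₄ = 17.5000  →  vy = (0.08/4)·17.5000 = 0.3500
−ω₁+ω₂−ω₃+ω₄ = 10.5000  →  ωz = (0.08/1.4400)·10.5000 = 0.5833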